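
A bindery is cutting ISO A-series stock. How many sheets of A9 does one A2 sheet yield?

A2 = 420 × 594 mm; A9 = 37 × 52 mm.
Each halving step doubles the count; 7 steps from A2 to A9.
2^7 = 128.

128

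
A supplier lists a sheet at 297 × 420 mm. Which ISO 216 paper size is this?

Aspect ratio 420/297 ≈ 1.414 — close to the ISO √2 ≈ 1.414.
In the A-series (A0 area = 1 m²): A3 = 297 × 420 mm.

A3 (297 × 420 mm)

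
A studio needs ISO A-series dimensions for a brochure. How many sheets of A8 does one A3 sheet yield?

32

Each ISO step halves the sheet: 1 × A3 → 2 × A4 → 4 × A5 → 8 × A6 → …
From A3 to A8 is 5 halving steps: 2^5 = 32.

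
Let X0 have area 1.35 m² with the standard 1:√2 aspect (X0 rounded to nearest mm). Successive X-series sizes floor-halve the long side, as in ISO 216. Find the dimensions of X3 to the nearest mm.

345 × 488 mm

Let X0's short side be w mm. w · w√2 = 1.35 m² = 1,350,000 mm², so w ≈ 977.0 mm and w√2 ≈ 1381.7 mm → X0 = 977 × 1382 mm.
X1: ⌊1382/2⌋ × 977 = 691 × 977 mm
X2: ⌊977/2⌋ × 691 = 488 × 691 mm
X3: ⌊691/2⌋ × 488 = 345 × 488 mm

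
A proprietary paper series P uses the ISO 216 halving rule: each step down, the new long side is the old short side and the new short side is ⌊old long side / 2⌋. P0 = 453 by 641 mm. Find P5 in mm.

P1: ⌊641/2⌋ × 453 = 320 × 453 mm
P2: ⌊453/2⌋ × 320 = 226 × 320 mm
P3: ⌊320/2⌋ × 226 = 160 × 226 mm
P4: ⌊226/2⌋ × 160 = 113 × 160 mm
P5: ⌊160/2⌋ × 113 = 80 × 113 mm

80 × 113 mm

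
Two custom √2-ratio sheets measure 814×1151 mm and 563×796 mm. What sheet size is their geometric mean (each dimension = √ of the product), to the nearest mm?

677 × 957 mm

Short side: √(814 · 563) = √458282 ≈ 677.0 → 677 mm
Long side: √(1151 · 796) = √916196 ≈ 957.2 → 957 mm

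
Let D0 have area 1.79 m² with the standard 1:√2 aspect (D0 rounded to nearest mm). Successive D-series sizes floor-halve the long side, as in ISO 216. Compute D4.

281 × 397 mm

Let D0's short side be w mm. w · w√2 = 1.79 m² = 1,790,000 mm², so w ≈ 1125.0 mm and w√2 ≈ 1591.1 mm → D0 = 1125 × 1591 mm.
D1: ⌊1591/2⌋ × 1125 = 795 × 1125 mm
D2: ⌊1125/2⌋ × 795 = 562 × 795 mm
D3: ⌊795/2⌋ × 562 = 397 × 562 mm
D4: ⌊562/2⌋ × 397 = 281 × 397 mm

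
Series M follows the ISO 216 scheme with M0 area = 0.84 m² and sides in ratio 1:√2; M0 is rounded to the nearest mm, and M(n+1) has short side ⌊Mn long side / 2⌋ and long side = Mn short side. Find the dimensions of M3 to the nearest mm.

272 × 385 mm

Let M0's short side be w mm. w · w√2 = 0.84 m² = 840,000 mm², so w ≈ 770.7 mm and w√2 ≈ 1089.9 mm → M0 = 771 × 1090 mm.
M1: ⌊1090/2⌋ × 771 = 545 × 771 mm
M2: ⌊771/2⌋ × 545 = 385 × 545 mm
M3: ⌊545/2⌋ × 385 = 272 × 385 mm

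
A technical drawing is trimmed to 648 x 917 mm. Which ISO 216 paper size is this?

C1 (648 × 917 mm)

Aspect ratio 917/648 ≈ 1.415 — close to the ISO √2 ≈ 1.414.
In the C-series (envelope sizes, between A and B): C1 = 648 × 917 mm.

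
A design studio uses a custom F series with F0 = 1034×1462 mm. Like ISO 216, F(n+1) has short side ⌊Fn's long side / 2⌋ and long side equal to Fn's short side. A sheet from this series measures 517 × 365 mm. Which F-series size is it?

F3

F0: 1034 × 1462 mm
F1: 731 × 1034 mm
F2: 517 × 731 mm
F3: 365 × 517 mm
F4: 258 × 365 mm
→ matches F3.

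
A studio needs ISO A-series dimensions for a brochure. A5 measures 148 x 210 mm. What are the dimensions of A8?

52 × 74 mm

A6: ⌊210/2⌋ × 148 = 105 × 148 mm
A7: ⌊148/2⌋ × 105 = 74 × 105 mm
A8: ⌊105/2⌋ × 74 = 52 × 74 mm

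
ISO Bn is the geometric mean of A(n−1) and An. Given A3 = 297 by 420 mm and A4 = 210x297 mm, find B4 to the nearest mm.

250 × 353 mm

Short side: √(297 · 210) = √62370 ≈ 249.7 → 250 mm
Long side: √(420 · 297) = √124740 ≈ 353.2 → 353 mm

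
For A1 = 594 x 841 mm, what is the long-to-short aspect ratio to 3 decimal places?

841 / 594 = 1.416
ISO 216 targets √2 ≈ 1.414; the +0.002 deviation is from mm rounding.

1.416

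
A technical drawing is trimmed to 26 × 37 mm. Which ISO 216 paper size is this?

A10 (26 × 37 mm)

Aspect ratio 37/26 ≈ 1.423 — close to the ISO √2 ≈ 1.414.
In the A-series (A0 area = 1 m²): A10 = 26 × 37 mm.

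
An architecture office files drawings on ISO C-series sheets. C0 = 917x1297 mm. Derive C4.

229 × 324 mm

C1: ⌊1297/2⌋ × 917 = 648 × 917 mm
C2: ⌊917/2⌋ × 648 = 458 × 648 mm
C3: ⌊648/2⌋ × 458 = 324 × 458 mm
C4: ⌊458/2⌋ × 324 = 229 × 324 mm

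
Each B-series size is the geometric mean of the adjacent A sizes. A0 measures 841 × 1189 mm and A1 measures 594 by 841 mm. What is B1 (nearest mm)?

Short side: √(841 · 594) = √499554 ≈ 706.8 → 707 mm
Long side: √(1189 · 841) = √999949 ≈ 1000.0 → 1000 mm

707 × 1000 mm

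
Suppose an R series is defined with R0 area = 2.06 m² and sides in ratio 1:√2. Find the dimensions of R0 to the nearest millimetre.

1207 × 1707 mm

Let the short side be w mm. Then w · w√2 = 2.06 m² = 2,060,000 mm².
w² = 2,060,000/√2, so w ≈ 1206.9 mm; long side = w√2 ≈ 1706.8 mm.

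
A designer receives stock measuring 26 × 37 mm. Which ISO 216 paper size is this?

A10 (26 × 37 mm)

Aspect ratio 37/26 ≈ 1.423 — close to the ISO √2 ≈ 1.414.
In the A-series (A0 area = 1 m²): A10 = 26 × 37 mm.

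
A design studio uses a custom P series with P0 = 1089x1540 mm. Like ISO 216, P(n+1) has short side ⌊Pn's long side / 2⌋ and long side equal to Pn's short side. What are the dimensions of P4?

P1: ⌊1540/2⌋ × 1089 = 770 × 1089 mm
P2: ⌊1089/2⌋ × 770 = 544 × 770 mm
P3: ⌊770/2⌋ × 544 = 385 × 544 mm
P4: ⌊544/2⌋ × 385 = 272 × 385 mm

272 × 385 mm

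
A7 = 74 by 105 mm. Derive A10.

A8: ⌊105/2⌋ × 74 = 52 × 74 mm
A9: ⌊74/2⌋ × 52 = 37 × 52 mm
A10: ⌊52/2⌋ × 37 = 26 × 37 mm

26 × 37 mm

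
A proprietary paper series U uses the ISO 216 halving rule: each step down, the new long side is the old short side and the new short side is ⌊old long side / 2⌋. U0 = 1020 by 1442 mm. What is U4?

255 × 360 mm

U1 = 721 × 1020 mm (from U0 by 1 halving).
U2: ⌊1020/2⌋ × 721 = 510 × 721 mm
U3: ⌊721/2⌋ × 510 = 360 × 510 mm
U4: ⌊510/2⌋ × 360 = 255 × 360 mm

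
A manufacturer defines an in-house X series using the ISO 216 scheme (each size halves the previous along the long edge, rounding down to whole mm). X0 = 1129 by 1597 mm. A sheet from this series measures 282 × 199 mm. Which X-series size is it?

X5

X0: 1129 × 1597 mm
X1: 798 × 1129 mm
X2: 564 × 798 mm
X3: 399 × 564 mm
X4: 282 × 399 mm
X5: 199 × 282 mm
X6: 141 × 199 mm
→ matches X5.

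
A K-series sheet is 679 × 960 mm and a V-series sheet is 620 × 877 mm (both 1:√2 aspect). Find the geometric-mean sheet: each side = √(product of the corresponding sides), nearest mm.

Short side: √(679 · 620) = √420980 ≈ 648.8 → 649 mm
Long side: √(960 · 877) = √841920 ≈ 917.6 → 918 mm

649 × 918 mm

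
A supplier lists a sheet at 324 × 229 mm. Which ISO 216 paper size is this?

C4 (229 × 324 mm)

Aspect ratio 324/229 ≈ 1.415 — close to the ISO √2 ≈ 1.414.
In the C-series (envelope sizes, between A and B): C4 = 229 × 324 mm.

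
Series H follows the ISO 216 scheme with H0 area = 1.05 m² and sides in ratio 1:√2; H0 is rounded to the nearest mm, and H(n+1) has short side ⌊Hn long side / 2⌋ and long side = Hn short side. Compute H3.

304 × 431 mm

Let H0's short side be w mm. w · w√2 = 1.05 m² = 1,050,000 mm², so w ≈ 861.7 mm and w√2 ≈ 1218.6 mm → H0 = 862 × 1219 mm.
H1: ⌊1219/2⌋ × 862 = 609 × 862 mm
H2: ⌊862/2⌋ × 609 = 431 × 609 mm
H3: ⌊609/2⌋ × 431 = 304 × 431 mm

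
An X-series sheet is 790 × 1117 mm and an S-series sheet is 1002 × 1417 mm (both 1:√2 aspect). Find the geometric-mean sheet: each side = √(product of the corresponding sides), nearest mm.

Short side: √(790 · 1002) = √791580 ≈ 889.7 → 890 mm
Long side: √(1117 · 1417) = √1582789 ≈ 1258.1 → 1258 mm

890 × 1258 mm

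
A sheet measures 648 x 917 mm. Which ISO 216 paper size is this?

C1 (648 × 917 mm)

Aspect ratio 917/648 ≈ 1.415 — close to the ISO √2 ≈ 1.414.
In the C-series (envelope sizes, between A and B): C1 = 648 × 917 mm.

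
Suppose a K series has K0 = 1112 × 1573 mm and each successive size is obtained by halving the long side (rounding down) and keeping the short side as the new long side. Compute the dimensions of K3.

393 × 556 mm

K1 = 786 × 1112 mm (from K0 by 1 halving).
K2: ⌊1112/2⌋ × 786 = 556 × 786 mm
K3: ⌊786/2⌋ × 556 = 393 × 556 mm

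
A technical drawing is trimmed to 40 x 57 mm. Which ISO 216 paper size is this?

C9 (40 × 57 mm)

Aspect ratio 57/40 ≈ 1.425 — close to the ISO √2 ≈ 1.414.
In the C-series (envelope sizes, between A and B): C9 = 40 × 57 mm.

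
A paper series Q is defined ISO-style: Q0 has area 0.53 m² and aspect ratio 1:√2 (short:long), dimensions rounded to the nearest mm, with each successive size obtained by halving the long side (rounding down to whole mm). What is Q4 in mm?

Let Q0's short side be w mm. w · w√2 = 0.53 m² = 530,000 mm², so w ≈ 612.2 mm and w√2 ≈ 865.8 mm → Q0 = 612 × 866 mm.
Q1: ⌊866/2⌋ × 612 = 433 × 612 mm
Q2: ⌊612/2⌋ × 433 = 306 × 433 mm
Q3: ⌊433/2⌋ × 306 = 216 × 306 mm
Q4: ⌊306/2⌋ × 216 = 153 × 216 mm

153 × 216 mm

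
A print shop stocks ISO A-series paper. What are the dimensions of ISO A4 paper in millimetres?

210 × 297 mm

A0 = 841 × 1189 mm (A0 has area 1 m², aspect 1:√2).
A1: ⌊1189/2⌋ × 841 = 594 × 841 mm
A2: ⌊841/2⌋ × 594 = 420 × 594 mm
A3: ⌊594/2⌋ × 420 = 297 × 420 mm
A4: ⌊420/2⌋ × 297 = 210 × 297 mm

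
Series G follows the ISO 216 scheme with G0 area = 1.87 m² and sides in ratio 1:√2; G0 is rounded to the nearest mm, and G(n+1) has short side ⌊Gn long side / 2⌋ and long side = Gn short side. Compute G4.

Let G0's short side be w mm. w · w√2 = 1.87 m² = 1,870,000 mm², so w ≈ 1149.9 mm and w√2 ≈ 1626.2 mm → G0 = 1150 × 1626 mm.
G1: ⌊1626/2⌋ × 1150 = 813 × 1150 mm
G2: ⌊1150/2⌋ × 813 = 575 × 813 mm
G3: ⌊813/2⌋ × 575 = 406 × 575 mm
G4: ⌊575/2⌋ × 406 = 287 × 406 mm

287 × 406 mm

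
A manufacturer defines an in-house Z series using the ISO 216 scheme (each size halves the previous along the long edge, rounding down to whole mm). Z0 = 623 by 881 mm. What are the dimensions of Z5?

Z1 = 440 × 623 mm (from Z0 by 1 halving).
Z2: ⌊623/2⌋ × 440 = 311 × 440 mm
Z3: ⌊440/2⌋ × 311 = 220 × 311 mm
Z4: ⌊311/2⌋ × 220 = 155 × 220 mm
Z5: ⌊220/2⌋ × 155 = 110 × 155 mm

110 × 155 mm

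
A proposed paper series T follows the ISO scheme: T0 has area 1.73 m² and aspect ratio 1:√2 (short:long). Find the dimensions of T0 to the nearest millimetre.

Let the short side be w mm. Then w · w√2 = 1.73 m² = 1,730,000 mm².
w² = 1,730,000/√2, so w ≈ 1106.0 mm; long side = w√2 ≈ 1564.2 mm.

1106 × 1564 mm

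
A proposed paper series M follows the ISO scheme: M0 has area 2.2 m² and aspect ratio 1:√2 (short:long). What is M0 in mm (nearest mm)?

1247 × 1764 mm

Let the short side be w mm. Then w · w√2 = 2.2 m² = 2,200,000 mm².
w² = 2,200,000/√2, so w ≈ 1247.3 mm; long side = w√2 ≈ 1763.9 mm.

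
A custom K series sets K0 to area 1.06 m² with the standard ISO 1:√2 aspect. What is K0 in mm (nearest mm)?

Let the short side be w mm. Then w · w√2 = 1.06 m² = 1,060,000 mm².
w² = 1,060,000/√2, so w ≈ 865.8 mm; long side = w√2 ≈ 1224.4 mm.

866 × 1224 mm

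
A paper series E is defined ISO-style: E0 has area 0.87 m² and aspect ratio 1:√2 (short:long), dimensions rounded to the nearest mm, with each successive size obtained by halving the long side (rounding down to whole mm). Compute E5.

138 × 196 mm

Let E0's short side be w mm. w · w√2 = 0.87 m² = 870,000 mm², so w ≈ 784.3 mm and w√2 ≈ 1109.2 mm → E0 = 784 × 1109 mm.
E1: ⌊1109/2⌋ × 784 = 554 × 784 mm
E2: ⌊784/2⌋ × 554 = 392 × 554 mm
E3: ⌊554/2⌋ × 392 = 277 × 392 mm
E4: ⌊392/2⌋ × 277 = 196 × 277 mm
E5: ⌊277/2⌋ × 196 = 138 × 196 mm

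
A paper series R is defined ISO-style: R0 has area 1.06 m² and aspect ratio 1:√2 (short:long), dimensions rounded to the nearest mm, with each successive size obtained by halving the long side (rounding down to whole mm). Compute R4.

216 × 306 mm

Let R0's short side be w mm. w · w√2 = 1.06 m² = 1,060,000 mm², so w ≈ 865.8 mm and w√2 ≈ 1224.4 mm → R0 = 866 × 1224 mm.
R1: ⌊1224/2⌋ × 866 = 612 × 866 mm
R2: ⌊866/2⌋ × 612 = 433 × 612 mm
R3: ⌊612/2⌋ × 433 = 306 × 433 mm
R4: ⌊433/2⌋ × 306 = 216 × 306 mm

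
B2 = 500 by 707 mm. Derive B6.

B3: ⌊707/2⌋ × 500 = 353 × 500 mm
B4: ⌊500/2⌋ × 353 = 250 × 353 mm
B5: ⌊353/2⌋ × 250 = 176 × 250 mm
B6: ⌊250/2⌋ × 176 = 125 × 176 mm

125 × 176 mm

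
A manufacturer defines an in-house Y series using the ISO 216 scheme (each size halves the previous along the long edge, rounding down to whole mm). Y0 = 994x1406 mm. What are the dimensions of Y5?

Y1 = 703 × 994 mm (from Y0 by 1 halving).
Y2: ⌊994/2⌋ × 703 = 497 × 703 mm
Y3: ⌊703/2⌋ × 497 = 351 × 497 mm
Y4: ⌊497/2⌋ × 351 = 248 × 351 mm
Y5: ⌊351/2⌋ × 248 = 175 × 248 mm

175 × 248 mm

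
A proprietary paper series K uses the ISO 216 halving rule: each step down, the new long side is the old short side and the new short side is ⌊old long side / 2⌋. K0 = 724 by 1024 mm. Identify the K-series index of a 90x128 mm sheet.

K0: 724 × 1024 mm
K1: 512 × 724 mm
K2: 362 × 512 mm
K3: 256 × 362 mm
K4: 181 × 256 mm
K5: 128 × 181 mm
K6: 90 × 128 mm
K7: 64 × 90 mm
→ matches K6.

K6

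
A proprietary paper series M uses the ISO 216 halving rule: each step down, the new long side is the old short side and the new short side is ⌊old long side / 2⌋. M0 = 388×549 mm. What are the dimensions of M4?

M1: ⌊549/2⌋ × 388 = 274 × 388 mm
M2: ⌊388/2⌋ × 274 = 194 × 274 mm
M3: ⌊274/2⌋ × 194 = 137 × 194 mm
M4: ⌊194/2⌋ × 137 = 97 × 137 mm

97 × 137 mm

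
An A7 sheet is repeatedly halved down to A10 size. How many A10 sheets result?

A7 = 74 × 105 mm; A10 = 26 × 37 mm.
Each halving step doubles the count; 3 steps from A7 to A10.
2^3 = 8.

8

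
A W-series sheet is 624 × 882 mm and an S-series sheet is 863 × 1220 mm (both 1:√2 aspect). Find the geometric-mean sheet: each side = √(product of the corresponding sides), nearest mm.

Short side: √(624 · 863) = √538512 ≈ 733.8 → 734 mm
Long side: √(882 · 1220) = √1076040 ≈ 1037.3 → 1037 mm

734 × 1037 mm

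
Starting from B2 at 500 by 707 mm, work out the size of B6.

B3: ⌊707/2⌋ × 500 = 353 × 500 mm
B4: ⌊500/2⌋ × 353 = 250 × 353 mm
B5: ⌊353/2⌋ × 250 = 176 × 250 mm
B6: ⌊250/2⌋ × 176 = 125 × 176 mm

125 × 176 mm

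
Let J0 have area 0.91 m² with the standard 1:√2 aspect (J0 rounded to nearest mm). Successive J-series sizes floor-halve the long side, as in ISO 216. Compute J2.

401 × 567 mm

Let J0's short side be w mm. w · w√2 = 0.91 m² = 910,000 mm², so w ≈ 802.2 mm and w√2 ≈ 1134.4 mm → J0 = 802 × 1134 mm.
J1: ⌊1134/2⌋ × 802 = 567 × 802 mm
J2: ⌊802/2⌋ × 567 = 401 × 567 mm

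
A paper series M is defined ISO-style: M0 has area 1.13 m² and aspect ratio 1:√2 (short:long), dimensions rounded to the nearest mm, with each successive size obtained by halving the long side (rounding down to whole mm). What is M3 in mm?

316 × 447 mm

Let M0's short side be w mm. w · w√2 = 1.13 m² = 1,130,000 mm², so w ≈ 893.9 mm and w√2 ≈ 1264.1 mm → M0 = 894 × 1264 mm.
M1: ⌊1264/2⌋ × 894 = 632 × 894 mm
M2: ⌊894/2⌋ × 632 = 447 × 632 mm
M3: ⌊632/2⌋ × 447 = 316 × 447 mm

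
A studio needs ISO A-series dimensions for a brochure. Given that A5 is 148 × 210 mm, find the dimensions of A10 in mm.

26 × 37 mm

A6: ⌊210/2⌋ × 148 = 105 × 148 mm
A7: ⌊148/2⌋ × 105 = 74 × 105 mm
A8: ⌊105/2⌋ × 74 = 52 × 74 mm
A9: ⌊74/2⌋ × 52 = 37 × 52 mm
A10: ⌊52/2⌋ × 37 = 26 × 37 mm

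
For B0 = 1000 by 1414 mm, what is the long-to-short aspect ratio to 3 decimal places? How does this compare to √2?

1414 / 1000 = 1.414
Matches √2 ≈ 1.414 — the ISO 216 defining ratio.

1.414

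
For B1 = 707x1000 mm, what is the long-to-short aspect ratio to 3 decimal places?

1.414

1000 / 707 = 1.414
Matches √2 ≈ 1.414 — the ISO 216 defining ratio.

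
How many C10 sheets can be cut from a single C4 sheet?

Each ISO step halves the sheet: 1 × C4 → 2 × C5 → 4 × C6 → 8 × C7 → …
From C4 to C10 is 6 halving steps: 2^6 = 64.

64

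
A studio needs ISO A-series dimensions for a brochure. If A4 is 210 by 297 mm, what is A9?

A5: ⌊297/2⌋ × 210 = 148 × 210 mm
A6: ⌊210/2⌋ × 148 = 105 × 148 mm
A7: ⌊148/2⌋ × 105 = 74 × 105 mm
A8: ⌊105/2⌋ × 74 = 52 × 74 mm
A9: ⌊74/2⌋ × 52 = 37 × 52 mm

37 × 52 mm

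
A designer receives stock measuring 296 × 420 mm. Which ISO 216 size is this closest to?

Aspect ratio 420/296 ≈ 1.419 — close to the ISO √2 ≈ 1.414.
In the A-series (A0 area = 1 m²): A3 = 297 × 420 mm.
Off by 1 mm total — nearest standard size.

A3 (297 × 420 mm)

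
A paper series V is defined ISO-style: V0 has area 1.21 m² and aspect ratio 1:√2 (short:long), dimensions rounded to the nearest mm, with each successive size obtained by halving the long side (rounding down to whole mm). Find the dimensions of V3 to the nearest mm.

Let V0's short side be w mm. w · w√2 = 1.21 m² = 1,210,000 mm², so w ≈ 925.0 mm and w√2 ≈ 1308.1 mm → V0 = 925 × 1308 mm.
V1: ⌊1308/2⌋ × 925 = 654 × 925 mm
V2: ⌊925/2⌋ × 654 = 462 × 654 mm
V3: ⌊654/2⌋ × 462 = 327 × 462 mm

327 × 462 mm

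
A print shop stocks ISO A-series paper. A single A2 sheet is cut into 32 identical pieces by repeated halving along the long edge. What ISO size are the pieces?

32 = 2^5, so 5 halving steps.
A2 → A3 → … → A7 after 5 steps.

A7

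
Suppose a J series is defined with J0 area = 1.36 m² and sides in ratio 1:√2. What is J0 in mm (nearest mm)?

Let the short side be w mm. Then w · w√2 = 1.36 m² = 1,360,000 mm².
w² = 1,360,000/√2, so w ≈ 980.6 mm; long side = w√2 ≈ 1386.8 mm.

981 × 1387 mm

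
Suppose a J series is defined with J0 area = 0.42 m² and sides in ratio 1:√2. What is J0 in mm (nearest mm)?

Let the short side be w mm. Then w · w√2 = 0.42 m² = 420,000 mm².
w² = 420,000/√2, so w ≈ 545.0 mm; long side = w√2 ≈ 770.7 mm.

545 × 771 mm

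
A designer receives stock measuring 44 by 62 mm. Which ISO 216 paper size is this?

Aspect ratio 62/44 ≈ 1.409 — close to the ISO √2 ≈ 1.414.
In the B-series (B0 = 1000 × 1414 mm): B9 = 44 × 62 mm.

B9 (44 × 62 mm)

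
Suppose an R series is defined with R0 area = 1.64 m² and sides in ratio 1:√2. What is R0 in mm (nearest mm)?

Let the short side be w mm. Then w · w√2 = 1.64 m² = 1,640,000 mm².
w² = 1,640,000/√2, so w ≈ 1076.9 mm; long side = w√2 ≈ 1522.9 mm.

1077 × 1523 mm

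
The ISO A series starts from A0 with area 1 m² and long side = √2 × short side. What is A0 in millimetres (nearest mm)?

Let the short side be w mm. Then the long side is w√2 and w · w√2 = 10⁶ mm².
w² = 10⁶/√2, so w = 1000 / 2^(1/4) ≈ 840.9 mm; long side = 1000 · 2^(1/4) ≈ 1189.2 mm.

841 × 1189 mm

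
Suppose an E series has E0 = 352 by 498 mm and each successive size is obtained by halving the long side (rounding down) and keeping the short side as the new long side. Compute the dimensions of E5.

E1 = 249 × 352 mm (from E0 by 1 halving).
E2: ⌊352/2⌋ × 249 = 176 × 249 mm
E3: ⌊249/2⌋ × 176 = 124 × 176 mm
E4: ⌊176/2⌋ × 124 = 88 × 124 mm
E5: ⌊124/2⌋ × 88 = 62 × 88 mm

62 × 88 mm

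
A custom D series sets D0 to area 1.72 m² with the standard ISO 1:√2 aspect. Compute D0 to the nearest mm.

1103 × 1560 mm

Let the short side be w mm. Then w · w√2 = 1.72 m² = 1,720,000 mm².
w² = 1,720,000/√2, so w ≈ 1102.8 mm; long side = w√2 ≈ 1559.6 mm.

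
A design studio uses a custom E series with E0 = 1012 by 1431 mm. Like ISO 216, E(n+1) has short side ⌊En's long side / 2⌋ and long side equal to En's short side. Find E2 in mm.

E1: ⌊1431/2⌋ × 1012 = 715 × 1012 mm
E2: ⌊1012/2⌋ × 715 = 506 × 715 mm

506 × 715 mm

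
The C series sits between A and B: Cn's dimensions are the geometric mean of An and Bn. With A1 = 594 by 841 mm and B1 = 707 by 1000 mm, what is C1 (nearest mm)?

648 × 917 mm

Short side: √(594 · 707) = √419958 ≈ 648.0 → 648 mm
Long side: √(841 · 1000) = √841000 ≈ 917.1 → 917 mm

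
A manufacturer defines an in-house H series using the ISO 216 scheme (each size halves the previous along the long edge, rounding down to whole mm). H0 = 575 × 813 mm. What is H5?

H1: ⌊813/2⌋ × 575 = 406 × 575 mm
H2: ⌊575/2⌋ × 406 = 287 × 406 mm
H3: ⌊406/2⌋ × 287 = 203 × 287 mm
H4: ⌊287/2⌋ × 203 = 143 × 203 mm
H5: ⌊203/2⌋ × 143 = 101 × 143 mm

101 × 143 mm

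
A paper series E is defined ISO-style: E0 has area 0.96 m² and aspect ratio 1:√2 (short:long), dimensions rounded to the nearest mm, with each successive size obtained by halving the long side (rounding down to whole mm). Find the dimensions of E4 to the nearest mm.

206 × 291 mm

Let E0's short side be w mm. w · w√2 = 0.96 m² = 960,000 mm², so w ≈ 823.9 mm and w√2 ≈ 1165.2 mm → E0 = 824 × 1165 mm.
E1: ⌊1165/2⌋ × 824 = 582 × 824 mm
E2: ⌊824/2⌋ × 582 = 412 × 582 mm
E3: ⌊582/2⌋ × 412 = 291 × 412 mm
E4: ⌊412/2⌋ × 291 = 206 × 291 mm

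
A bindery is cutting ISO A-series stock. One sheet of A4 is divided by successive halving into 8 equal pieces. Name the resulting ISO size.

8 = 2^3, so 3 halving steps.
A4 → A5 → … → A7 after 3 steps.

A7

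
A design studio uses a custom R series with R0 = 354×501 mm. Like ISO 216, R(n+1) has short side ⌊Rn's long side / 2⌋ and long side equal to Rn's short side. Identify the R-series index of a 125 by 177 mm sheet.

R0: 354 × 501 mm
R1: 250 × 354 mm
R2: 177 × 250 mm
R3: 125 × 177 mm
R4: 88 × 125 mm
→ matches R3.

R3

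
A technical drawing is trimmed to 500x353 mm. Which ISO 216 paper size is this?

Aspect ratio 500/353 ≈ 1.416 — close to the ISO √2 ≈ 1.414.
In the B-series (B0 = 1000 × 1414 mm): B3 = 353 × 500 mm.

B3 (353 × 500 mm)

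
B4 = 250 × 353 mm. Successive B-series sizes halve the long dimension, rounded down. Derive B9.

B5: ⌊353/2⌋ × 250 = 176 × 250 mm
B6: ⌊250/2⌋ × 176 = 125 × 176 mm
B7: ⌊176/2⌋ × 125 = 88 × 125 mm
B8: ⌊125/2⌋ × 88 = 62 × 88 mm
B9: ⌊88/2⌋ × 62 = 44 × 62 mm

44 × 62 mm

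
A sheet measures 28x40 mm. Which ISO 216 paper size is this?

C10 (28 × 40 mm)

Aspect ratio 40/28 ≈ 1.429 — close to the ISO √2 ≈ 1.414.
In the C-series (envelope sizes, between A and B): C10 = 28 × 40 mm.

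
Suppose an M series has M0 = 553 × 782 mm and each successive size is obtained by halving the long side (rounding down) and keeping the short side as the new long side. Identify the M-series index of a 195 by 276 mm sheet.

M3

M0: 553 × 782 mm
M1: 391 × 553 mm
M2: 276 × 391 mm
M3: 195 × 276 mm
M4: 138 × 195 mm
→ matches M3.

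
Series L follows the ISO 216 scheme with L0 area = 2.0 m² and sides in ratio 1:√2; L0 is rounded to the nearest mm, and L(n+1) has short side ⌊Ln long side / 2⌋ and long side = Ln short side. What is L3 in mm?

Let L0's short side be w mm. w · w√2 = 2.0 m² = 2,000,000 mm², so w ≈ 1189.2 mm and w√2 ≈ 1681.8 mm → L0 = 1189 × 1682 mm.
L1: ⌊1682/2⌋ × 1189 = 841 × 1189 mm
L2: ⌊1189/2⌋ × 841 = 594 × 841 mm
L3: ⌊841/2⌋ × 594 = 420 × 594 mm

420 × 594 mm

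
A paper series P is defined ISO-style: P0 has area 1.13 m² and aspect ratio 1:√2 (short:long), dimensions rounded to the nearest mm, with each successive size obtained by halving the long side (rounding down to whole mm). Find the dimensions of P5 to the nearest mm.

158 × 223 mm

Let P0's short side be w mm. w · w√2 = 1.13 m² = 1,130,000 mm², so w ≈ 893.9 mm and w√2 ≈ 1264.1 mm → P0 = 894 × 1264 mm.
P1: ⌊1264/2⌋ × 894 = 632 × 894 mm
P2: ⌊894/2⌋ × 632 = 447 × 632 mm
P3: ⌊632/2⌋ × 447 = 316 × 447 mm
P4: ⌊447/2⌋ × 316 = 223 × 316 mm
P5: ⌊316/2⌋ × 223 = 158 × 223 mm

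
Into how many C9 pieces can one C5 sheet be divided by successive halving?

Each ISO step halves the sheet: 1 × C5 → 2 × C6 → 4 × C7 → 8 × C8 → …
From C5 to C9 is 4 halving steps: 2^4 = 16.

16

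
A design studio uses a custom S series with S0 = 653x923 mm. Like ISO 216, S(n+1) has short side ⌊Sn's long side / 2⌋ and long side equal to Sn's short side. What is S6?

81 × 115 mm

S1: ⌊923/2⌋ × 653 = 461 × 653 mm
S2: ⌊653/2⌋ × 461 = 326 × 461 mm
S3: ⌊461/2⌋ × 326 = 230 × 326 mm
S4: ⌊326/2⌋ × 230 = 163 × 230 mm
S5: ⌊230/2⌋ × 163 = 115 × 163 mm
S6: ⌊163/2⌋ × 115 = 81 × 115 mm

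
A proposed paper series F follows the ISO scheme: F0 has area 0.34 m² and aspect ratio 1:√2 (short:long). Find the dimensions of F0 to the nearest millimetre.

490 × 693 mm

Let the short side be w mm. Then w · w√2 = 0.34 m² = 340,000 mm².
w² = 340,000/√2, so w ≈ 490.3 mm; long side = w√2 ≈ 693.4 mm.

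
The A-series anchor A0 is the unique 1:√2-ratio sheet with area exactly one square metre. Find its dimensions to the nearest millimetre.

Let the short side be w mm. Then the long side is w√2 and w · w√2 = 10⁶ mm².
w² = 10⁶/√2, so w = 1000 / 2^(1/4) ≈ 840.9 mm; long side = 1000 · 2^(1/4) ≈ 1189.2 mm.

841 × 1189 mm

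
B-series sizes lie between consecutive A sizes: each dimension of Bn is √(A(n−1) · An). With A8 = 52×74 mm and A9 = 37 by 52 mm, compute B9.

Short side: √(52 · 37) = √1924 ≈ 43.9 → 44 mm
Long side: √(74 · 52) = √3848 ≈ 62.0 → 62 mm

44 × 62 mm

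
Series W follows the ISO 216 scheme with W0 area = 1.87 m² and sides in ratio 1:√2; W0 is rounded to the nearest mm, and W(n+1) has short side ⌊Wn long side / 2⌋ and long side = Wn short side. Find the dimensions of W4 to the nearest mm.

287 × 406 mm

Let W0's short side be w mm. w · w√2 = 1.87 m² = 1,870,000 mm², so w ≈ 1149.9 mm and w√2 ≈ 1626.2 mm → W0 = 1150 × 1626 mm.
W1: ⌊1626/2⌋ × 1150 = 813 × 1150 mm
W2: ⌊1150/2⌋ × 813 = 575 × 813 mm
W3: ⌊813/2⌋ × 575 = 406 × 575 mm
W4: ⌊575/2⌋ × 406 = 287 × 406 mm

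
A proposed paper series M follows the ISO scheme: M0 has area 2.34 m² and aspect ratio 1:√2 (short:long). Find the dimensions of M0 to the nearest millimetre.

1286 × 1819 mm

Let the short side be w mm. Then w · w√2 = 2.34 m² = 2,340,000 mm².
w² = 2,340,000/√2, so w ≈ 1286.3 mm; long side = w√2 ≈ 1819.1 mm.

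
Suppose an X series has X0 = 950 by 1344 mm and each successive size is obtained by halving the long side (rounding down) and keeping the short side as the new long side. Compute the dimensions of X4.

X1: ⌊1344/2⌋ × 950 = 672 × 950 mm
X2: ⌊950/2⌋ × 672 = 475 × 672 mm
X3: ⌊672/2⌋ × 475 = 336 × 475 mm
X4: ⌊475/2⌋ × 336 = 237 × 336 mm

237 × 336 mm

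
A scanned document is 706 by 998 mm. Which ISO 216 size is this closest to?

Aspect ratio 998/706 ≈ 1.414 — close to the ISO √2 ≈ 1.414.
In the B-series (B0 = 1000 × 1414 mm): B1 = 707 × 1000 mm.
Off by 3 mm total — nearest standard size.

B1 (707 × 1000 mm)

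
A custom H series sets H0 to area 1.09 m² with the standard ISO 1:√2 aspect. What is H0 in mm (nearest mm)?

878 × 1242 mm

Let the short side be w mm. Then w · w√2 = 1.09 m² = 1,090,000 mm².
w² = 1,090,000/√2, so w ≈ 877.9 mm; long side = w√2 ≈ 1241.6 mm.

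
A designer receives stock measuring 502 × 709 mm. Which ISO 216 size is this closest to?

Aspect ratio 709/502 ≈ 1.412 — close to the ISO √2 ≈ 1.414.
In the B-series (B0 = 1000 × 1414 mm): B2 = 500 × 707 mm.
Off by 4 mm total — nearest standard size.

B2 (500 × 707 mm)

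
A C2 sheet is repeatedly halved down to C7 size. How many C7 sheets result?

Each ISO step halves the sheet: 1 × C2 → 2 × C3 → 4 × C4 → 8 × C5 → …
From C2 to C7 is 5 halving steps: 2^5 = 32.

32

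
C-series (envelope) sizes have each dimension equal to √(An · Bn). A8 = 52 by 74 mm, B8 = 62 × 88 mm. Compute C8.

Short side: √(52 · 62) = √3224 ≈ 56.8 → 57 mm
Long side: √(74 · 88) = √6512 ≈ 80.7 → 81 mm

57 × 81 mm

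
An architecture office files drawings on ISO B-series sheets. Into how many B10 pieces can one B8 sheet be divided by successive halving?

Each ISO step halves the sheet: 1 × B8 → 2 × B9 → 4 × B10
From B8 to B10 is 2 halving steps: 2^2 = 4.

4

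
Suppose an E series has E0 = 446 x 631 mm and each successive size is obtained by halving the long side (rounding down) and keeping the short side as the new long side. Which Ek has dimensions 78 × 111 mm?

E0: 446 × 631 mm
E1: 315 × 446 mm
E2: 223 × 315 mm
E3: 157 × 223 mm
E4: 111 × 157 mm
E5: 78 × 111 mm
E6: 55 × 78 mm
→ matches E5.

E5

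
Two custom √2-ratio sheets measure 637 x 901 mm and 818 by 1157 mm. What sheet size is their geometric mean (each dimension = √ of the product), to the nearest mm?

722 × 1021 mm

Short side: √(637 · 818) = √521066 ≈ 721.8 → 722 mm
Long side: √(901 · 1157) = √1042457 ≈ 1021.0 → 1021 mm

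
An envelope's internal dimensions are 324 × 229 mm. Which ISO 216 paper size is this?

C4 (229 × 324 mm)

Aspect ratio 324/229 ≈ 1.415 — close to the ISO √2 ≈ 1.414.
In the C-series (envelope sizes, between A and B): C4 = 229 × 324 mm.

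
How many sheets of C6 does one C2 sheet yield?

16

Each ISO step halves the sheet: 1 × C2 → 2 × C3 → 4 × C4 → 8 × C5 → …
From C2 to C6 is 4 halving steps: 2^4 = 16.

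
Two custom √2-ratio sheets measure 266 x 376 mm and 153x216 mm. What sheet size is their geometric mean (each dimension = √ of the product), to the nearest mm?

Short side: √(266 · 153) = √40698 ≈ 201.7 → 202 mm
Long side: √(376 · 216) = √81216 ≈ 285.0 → 285 mm

202 × 285 mm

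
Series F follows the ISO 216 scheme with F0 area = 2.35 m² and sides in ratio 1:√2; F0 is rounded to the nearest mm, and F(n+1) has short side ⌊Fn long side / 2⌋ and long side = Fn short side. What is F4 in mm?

322 × 455 mm

Let F0's short side be w mm. w · w√2 = 2.35 m² = 2,350,000 mm², so w ≈ 1289.1 mm and w√2 ≈ 1823.0 mm → F0 = 1289 × 1823 mm.
F1: ⌊1823/2⌋ × 1289 = 911 × 1289 mm
F2: ⌊1289/2⌋ × 911 = 644 × 911 mm
F3: ⌊911/2⌋ × 644 = 455 × 644 mm
F4: ⌊644/2⌋ × 455 = 322 × 455 mm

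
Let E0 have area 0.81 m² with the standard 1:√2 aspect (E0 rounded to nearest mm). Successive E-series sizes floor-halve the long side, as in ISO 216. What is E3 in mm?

267 × 378 mm

Let E0's short side be w mm. w · w√2 = 0.81 m² = 810,000 mm², so w ≈ 756.8 mm and w√2 ≈ 1070.3 mm → E0 = 757 × 1070 mm.
E1: ⌊1070/2⌋ × 757 = 535 × 757 mm
E2: ⌊757/2⌋ × 535 = 378 × 535 mm
E3: ⌊535/2⌋ × 378 = 267 × 378 mm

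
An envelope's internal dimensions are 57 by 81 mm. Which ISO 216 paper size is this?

C8 (57 × 81 mm)

Aspect ratio 81/57 ≈ 1.421 — close to the ISO √2 ≈ 1.414.
In the C-series (envelope sizes, between A and B): C8 = 57 × 81 mm.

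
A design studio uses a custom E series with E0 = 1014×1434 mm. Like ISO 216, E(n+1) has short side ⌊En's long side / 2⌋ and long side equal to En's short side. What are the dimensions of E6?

126 × 179 mm

E1 = 717 × 1014 mm (from E0 by 1 halving).
E2: ⌊1014/2⌋ × 717 = 507 × 717 mm
E3: ⌊717/2⌋ × 507 = 358 × 507 mm
E4: ⌊507/2⌋ × 358 = 253 × 358 mm
E5: ⌊358/2⌋ × 253 = 179 × 253 mm
E6: ⌊253/2⌋ × 179 = 126 × 179 mm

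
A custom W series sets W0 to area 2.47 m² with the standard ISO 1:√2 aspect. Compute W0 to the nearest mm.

1322 × 1869 mm

Let the short side be w mm. Then w · w√2 = 2.47 m² = 2,470,000 mm².
w² = 2,470,000/√2, so w ≈ 1321.6 mm; long side = w√2 ≈ 1869.0 mm.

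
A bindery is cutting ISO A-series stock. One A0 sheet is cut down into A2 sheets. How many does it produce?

A0 = 841 × 1189 mm; A2 = 420 × 594 mm.
Each halving step doubles the count; 2 steps from A0 to A2.
2^2 = 4.

4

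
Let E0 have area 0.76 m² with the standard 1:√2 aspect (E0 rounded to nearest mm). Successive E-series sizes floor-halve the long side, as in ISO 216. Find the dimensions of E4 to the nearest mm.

183 × 259 mm

Let E0's short side be w mm. w · w√2 = 0.76 m² = 760,000 mm², so w ≈ 733.1 mm and w√2 ≈ 1036.7 mm → E0 = 733 × 1037 mm.
E1: ⌊1037/2⌋ × 733 = 518 × 733 mm
E2: ⌊733/2⌋ × 518 = 366 × 518 mm
E3: ⌊518/2⌋ × 366 = 259 × 366 mm
E4: ⌊366/2⌋ × 259 = 183 × 259 mm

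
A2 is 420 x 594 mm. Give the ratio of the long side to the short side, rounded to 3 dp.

1.414

594 / 420 = 1.414
Matches √2 ≈ 1.414 — the ISO 216 defining ratio.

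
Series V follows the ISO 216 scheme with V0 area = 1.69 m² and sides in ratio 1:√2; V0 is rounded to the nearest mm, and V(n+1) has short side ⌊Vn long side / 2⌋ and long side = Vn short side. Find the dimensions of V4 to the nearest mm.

Let V0's short side be w mm. w · w√2 = 1.69 m² = 1,690,000 mm², so w ≈ 1093.2 mm and w√2 ≈ 1546.0 mm → V0 = 1093 × 1546 mm.
V1: ⌊1546/2⌋ × 1093 = 773 × 1093 mm
V2: ⌊1093/2⌋ × 773 = 546 × 773 mm
V3: ⌊773/2⌋ × 546 = 386 × 546 mm
V4: ⌊546/2⌋ × 386 = 273 × 386 mm

273 × 386 mm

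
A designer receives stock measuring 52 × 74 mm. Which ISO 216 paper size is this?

A8 (52 × 74 mm)

Aspect ratio 74/52 ≈ 1.423 — close to the ISO √2 ≈ 1.414.
In the A-series (A0 area = 1 m²): A8 = 52 × 74 mm.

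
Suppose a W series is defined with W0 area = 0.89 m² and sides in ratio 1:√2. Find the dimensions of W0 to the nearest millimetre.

Let the short side be w mm. Then w · w√2 = 0.89 m² = 890,000 mm².
w² = 890,000/√2, so w ≈ 793.3 mm; long side = w√2 ≈ 1121.9 mm.

793 × 1122 mm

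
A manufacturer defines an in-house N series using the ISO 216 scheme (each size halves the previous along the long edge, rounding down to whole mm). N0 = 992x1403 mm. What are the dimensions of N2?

496 × 701 mm

N1: ⌊1403/2⌋ × 992 = 701 × 992 mm
N2: ⌊992/2⌋ × 701 = 496 × 701 mm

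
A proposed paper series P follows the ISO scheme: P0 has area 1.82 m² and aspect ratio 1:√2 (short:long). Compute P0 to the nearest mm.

Let the short side be w mm. Then w · w√2 = 1.82 m² = 1,820,000 mm².
w² = 1,820,000/√2, so w ≈ 1134.4 mm; long side = w√2 ≈ 1604.3 mm.

1134 × 1604 mm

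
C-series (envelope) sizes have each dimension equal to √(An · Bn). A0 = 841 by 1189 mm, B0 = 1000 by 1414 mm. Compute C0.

917 × 1297 mm

Short side: √(841 · 1000) = √841000 ≈ 917.1 → 917 mm
Long side: √(1189 · 1414) = √1681246 ≈ 1296.6 → 1297 mm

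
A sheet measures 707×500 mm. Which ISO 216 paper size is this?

Aspect ratio 707/500 ≈ 1.414 — close to the ISO √2 ≈ 1.414.
In the B-series (B0 = 1000 × 1414 mm): B2 = 500 × 707 mm.

B2 (500 × 707 mm)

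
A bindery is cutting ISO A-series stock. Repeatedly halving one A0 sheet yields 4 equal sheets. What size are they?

A2

4 = 2^2, so 2 halving steps.
A0 → A1 → … → A2 after 2 steps.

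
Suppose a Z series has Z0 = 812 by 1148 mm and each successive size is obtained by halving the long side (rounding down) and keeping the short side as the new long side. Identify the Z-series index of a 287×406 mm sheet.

Z0: 812 × 1148 mm
Z1: 574 × 812 mm
Z2: 406 × 574 mm
Z3: 287 × 406 mm
Z4: 203 × 287 mm
→ matches Z3.

Z3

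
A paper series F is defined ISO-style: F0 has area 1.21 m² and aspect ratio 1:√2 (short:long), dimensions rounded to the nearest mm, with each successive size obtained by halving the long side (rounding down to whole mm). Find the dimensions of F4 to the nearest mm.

231 × 327 mm

Let F0's short side be w mm. w · w√2 = 1.21 m² = 1,210,000 mm², so w ≈ 925.0 mm and w√2 ≈ 1308.1 mm → F0 = 925 × 1308 mm.
F1: ⌊1308/2⌋ × 925 = 654 × 925 mm
F2: ⌊925/2⌋ × 654 = 462 × 654 mm
F3: ⌊654/2⌋ × 462 = 327 × 462 mm
F4: ⌊462/2⌋ × 327 = 231 × 327 mm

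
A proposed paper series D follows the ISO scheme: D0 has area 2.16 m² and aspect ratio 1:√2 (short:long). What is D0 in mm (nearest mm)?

1236 × 1748 mm

Let the short side be w mm. Then w · w√2 = 2.16 m² = 2,160,000 mm².
w² = 2,160,000/√2, so w ≈ 1235.9 mm; long side = w√2 ≈ 1747.8 mm.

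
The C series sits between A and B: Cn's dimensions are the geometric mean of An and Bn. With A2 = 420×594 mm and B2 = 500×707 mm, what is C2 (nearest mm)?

Short side: √(420 · 500) = √210000 ≈ 458.3 → 458 mm
Long side: √(594 · 707) = √419958 ≈ 648.0 → 648 mm

458 × 648 mm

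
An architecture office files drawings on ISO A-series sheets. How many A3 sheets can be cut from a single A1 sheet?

4

Each ISO step halves the sheet: 1 × A1 → 2 × A2 → 4 × A3
From A1 to A3 is 2 halving steps: 2^2 = 4.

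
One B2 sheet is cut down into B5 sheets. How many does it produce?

8

Each ISO step halves the sheet: 1 × B2 → 2 × B3 → 4 × B4 → 8 × B5
From B2 to B5 is 3 halving steps: 2^3 = 8.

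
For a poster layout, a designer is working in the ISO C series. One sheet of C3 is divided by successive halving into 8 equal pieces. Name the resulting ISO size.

C6

8 = 2^3, so 3 halving steps.
C3 → C4 → … → C6 after 3 steps.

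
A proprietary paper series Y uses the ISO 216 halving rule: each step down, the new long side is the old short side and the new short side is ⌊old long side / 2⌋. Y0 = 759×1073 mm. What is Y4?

Y1: ⌊1073/2⌋ × 759 = 536 × 759 mm
Y2: ⌊759/2⌋ × 536 = 379 × 536 mm
Y3: ⌊536/2⌋ × 379 = 268 × 379 mm
Y4: ⌊379/2⌋ × 268 = 189 × 268 mm

189 × 268 mm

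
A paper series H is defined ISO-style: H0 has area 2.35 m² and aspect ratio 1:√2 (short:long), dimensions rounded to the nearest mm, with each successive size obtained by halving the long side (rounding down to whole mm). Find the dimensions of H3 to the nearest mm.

455 × 644 mm

Let H0's short side be w mm. w · w√2 = 2.35 m² = 2,350,000 mm², so w ≈ 1289.1 mm and w√2 ≈ 1823.0 mm → H0 = 1289 × 1823 mm.
H1: ⌊1823/2⌋ × 1289 = 911 × 1289 mm
H2: ⌊1289/2⌋ × 911 = 644 × 911 mm
H3: ⌊911/2⌋ × 644 = 455 × 644 mm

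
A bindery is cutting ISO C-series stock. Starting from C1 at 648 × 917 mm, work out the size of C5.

C2: ⌊917/2⌋ × 648 = 458 × 648 mm
C3: ⌊648/2⌋ × 458 = 324 × 458 mm
C4: ⌊458/2⌋ × 324 = 229 × 324 mm
C5: ⌊324/2⌋ × 229 = 162 × 229 mm

162 × 229 mm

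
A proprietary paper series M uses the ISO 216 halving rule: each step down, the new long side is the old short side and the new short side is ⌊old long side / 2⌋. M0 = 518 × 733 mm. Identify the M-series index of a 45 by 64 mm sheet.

M7

M0: 518 × 733 mm
M1: 366 × 518 mm
M2: 259 × 366 mm
M3: 183 × 259 mm
M4: 129 × 183 mm
M5: 91 × 129 mm
M6: 64 × 91 mm
M7: 45 × 64 mm
M8: 32 × 45 mm
→ matches M7.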